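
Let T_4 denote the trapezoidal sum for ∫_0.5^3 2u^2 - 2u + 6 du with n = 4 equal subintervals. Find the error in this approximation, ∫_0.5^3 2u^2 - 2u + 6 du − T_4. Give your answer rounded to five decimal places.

Exact integral: ∫_0.5^3 f(u) du ≈ 24.1666667.
T_4 = 24.4921875.
Error ≈ 24.1666667 − 24.4921875 ≈ -0.32552.

-0.32552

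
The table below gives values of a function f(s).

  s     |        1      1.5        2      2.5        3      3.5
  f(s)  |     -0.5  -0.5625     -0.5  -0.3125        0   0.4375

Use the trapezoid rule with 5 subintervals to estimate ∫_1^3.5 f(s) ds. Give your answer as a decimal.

Δs = 0.5.
T_5 = (0.5/2)·[(-0.5) + 2·(-0.5625) + 2·(-0.5) + 2·(-0.3125) + 2·0 + 0.4375] = -0.703125.

-0.703125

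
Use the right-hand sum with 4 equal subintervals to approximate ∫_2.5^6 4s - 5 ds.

48.125

Δs = (6 − 2.5)/4 = 0.875.
Right endpoints: 3.375, 4.25, 5.125, 6.
f(3.375) = 8.5, f(4.25) = 12, f(5.125) = 15.5, f(6) = 19.
Sum = Δs · [f(3.375) + f(4.25) + f(5.125) + f(6)].
Sum = 48.125.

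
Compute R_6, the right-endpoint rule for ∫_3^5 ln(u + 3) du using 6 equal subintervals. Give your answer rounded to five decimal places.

Δu = (5 − 3)/6 = 1/3.
Right endpoints: 10/3, 11/3, 4, 13/3, 14/3, 5.
f(10/3) ≈ 1.84583, f(11/3) ≈ 1.89712, f(4) ≈ 1.94591, f(13/3) ≈ 1.99243, f(14/3) ≈ 2.03688, f(5) ≈ 2.07944.
Sum = Δu · [f(10/3) + f(11/3) + f(4) + ...].
Sum ≈ 3.93254.

3.93254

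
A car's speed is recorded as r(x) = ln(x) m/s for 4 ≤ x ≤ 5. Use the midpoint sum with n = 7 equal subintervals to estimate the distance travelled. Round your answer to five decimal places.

1.50205

Δx = (5 − 4)/7 = 1/7.
Midpoints: 57/14, 59/14, 61/14, 4.5, 65/14, 67/14, 69/14.
r(57/14) ≈ 1.40399, r(59/14) ≈ 1.43848, r(61/14) ≈ 1.47182, r(4.5) ≈ 1.50408, r(65/14) ≈ 1.53533, r(67/14) ≈ 1.56564, r(69/14) ≈ 1.59505.
Sum = Δx · [r(57/14) + r(59/14) + r(61/14) + ...].
Sum ≈ 1.50205.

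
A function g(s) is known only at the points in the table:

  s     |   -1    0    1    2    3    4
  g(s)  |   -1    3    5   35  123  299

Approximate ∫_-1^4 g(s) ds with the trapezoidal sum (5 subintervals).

315

Δs = 1.
T_5 = (1/2)·[(-1) + 2·3 + 2·5 + 2·35 + 2·123 + 299] = 315.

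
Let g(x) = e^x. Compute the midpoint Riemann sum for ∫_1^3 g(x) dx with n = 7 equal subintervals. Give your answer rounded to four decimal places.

Δx = (3 − 1)/7 = 2/7.
Midpoints: 8/7, 10/7, 12/7, 2, 16/7, 18/7, 20/7.
g(8/7) ≈ 3.1357, g(10/7) ≈ 4.1727, g(12/7) ≈ 5.5527, g(2) ≈ 7.3891, g(16/7) ≈ 9.8327, g(18/7) ≈ 13.0845, g(20/7) ≈ 17.4117.
Sum = Δx · [g(8/7) + g(10/7) + g(12/7) + ...].
Sum ≈ 17.3083.

17.3083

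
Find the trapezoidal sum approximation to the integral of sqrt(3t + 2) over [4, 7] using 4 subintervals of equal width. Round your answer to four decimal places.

12.8672

Δt = (7 − 4)/4 = 0.75.
f(4) ≈ 3.7417, f(4.75) ≈ 4.0311, f(5.5) ≈ 4.3012, f(6.25) ≈ 4.5552, f(7) ≈ 4.7958.
T_4 = (Δt/2)·[f(t_0) + 2f(t_1) + 2f(t_2) + 2f(t_3) + f(t_4)].
Sum ≈ 12.8672.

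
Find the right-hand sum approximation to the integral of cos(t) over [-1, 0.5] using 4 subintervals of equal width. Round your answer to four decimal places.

1.3686

Δt = (0.5 − (-1))/4 = 0.375.
Right endpoints: -0.625, -0.25, 0.125, 0.5.
f(-0.625) ≈ 0.8110, f(-0.25) ≈ 0.9689, f(0.125) ≈ 0.9922, f(0.5) ≈ 0.8776.
Sum = Δt · [f(-0.625) + f(-0.25) + f(0.125) + f(0.5)].
Sum ≈ 1.3686.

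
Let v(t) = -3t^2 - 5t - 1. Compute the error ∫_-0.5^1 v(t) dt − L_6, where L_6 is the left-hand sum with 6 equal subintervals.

-1.171875

Exact integral: ∫_-0.5^1 v(t) dt = -4.5.
L_6 = -3.328125.
Error = -4.5 − (-3.328125) = -1.171875.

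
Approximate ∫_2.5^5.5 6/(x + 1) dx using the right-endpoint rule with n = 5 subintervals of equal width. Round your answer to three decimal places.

Δx = (5.5 − 2.5)/5 = 0.6.
Right endpoints: 3.1, 3.7, 4.3, 4.9, 5.5.
f(3.1) = 60/41, f(3.7) = 60/47, f(4.3) = 60/53, f(4.9) = 60/59, f(5.5) = 12/13.
Sum = Δx · [f(3.1) + f(3.7) + f(4.3) + f(4.9) + f(5.5)].
Sum ≈ 3.487.

3.487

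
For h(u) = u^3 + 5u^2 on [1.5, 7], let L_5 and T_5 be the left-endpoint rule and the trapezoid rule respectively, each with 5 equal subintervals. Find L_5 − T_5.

L_5 = 869.3575.
T_5 = 1184.71375.
L_5 − T_5 = -315.35625.

-315.35625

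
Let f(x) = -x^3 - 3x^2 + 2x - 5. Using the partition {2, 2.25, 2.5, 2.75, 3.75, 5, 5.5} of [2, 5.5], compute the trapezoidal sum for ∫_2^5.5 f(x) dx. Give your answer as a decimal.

-382.234375

Subinterval widths: 0.25, 0.25, 0.25, 1, 1.25, 0.5.
f(2) = -21, f(2.25) = -27.078125, f(2.5) = -34.375, f(2.75) = -42.984375, f(3.75) = -92.421875, f(5) = -195, f(5.5) = -251.125.
On each subinterval the trapezoid contributes (Δx_i/2)·[f(x_{i-1}) + f(x_i)].
Sum = -382.234375.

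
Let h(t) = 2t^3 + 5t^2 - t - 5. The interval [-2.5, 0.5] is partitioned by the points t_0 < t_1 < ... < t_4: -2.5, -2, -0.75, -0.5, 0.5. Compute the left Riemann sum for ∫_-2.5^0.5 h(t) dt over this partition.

Subinterval widths: 0.5, 1.25, 0.25, 1.
Left endpoints: -2.5, -2, -0.75, -0.5.
h(-2.5) = -2.5, h(-2) = 1, h(-0.75) = -2.28125, h(-0.5) = -3.5.
Sum = Σ Δt_i · h(t_i).
Sum = -4.0703125.

-4.0703125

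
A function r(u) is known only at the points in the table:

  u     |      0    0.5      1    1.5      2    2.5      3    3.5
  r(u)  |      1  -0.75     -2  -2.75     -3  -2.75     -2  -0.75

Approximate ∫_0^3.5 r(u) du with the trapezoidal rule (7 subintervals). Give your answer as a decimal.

Δu = 0.5.
T_7 = (0.5/2)·[1 + 2·(-0.75) + 2·(-2) + 2·(-2.75) + 2·(-3) + 2·(-2.75) + 2·(-2) + (-0.75)] = -6.5625.

-6.5625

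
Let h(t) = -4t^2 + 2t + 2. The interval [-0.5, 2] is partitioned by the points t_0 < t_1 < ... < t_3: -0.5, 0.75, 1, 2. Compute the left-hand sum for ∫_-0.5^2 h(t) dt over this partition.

0.3125

Subinterval widths: 1.25, 0.25, 1.
Left endpoints: -0.5, 0.75, 1.
h(-0.5) = 0, h(0.75) = 1.25, h(1) = 0.
Sum = Σ Δt_i · h(t_i).
Sum = 0.3125.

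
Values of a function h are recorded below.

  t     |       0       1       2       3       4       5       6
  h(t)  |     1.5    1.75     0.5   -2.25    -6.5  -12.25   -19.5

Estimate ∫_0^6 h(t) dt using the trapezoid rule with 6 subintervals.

Δt = 1.
T_6 = (1/2)·[1.5 + 2·1.75 + 2·0.5 + 2·(-2.25) + 2·(-6.5) + 2·(-12.25) + (-19.5)] = -27.75.

-27.75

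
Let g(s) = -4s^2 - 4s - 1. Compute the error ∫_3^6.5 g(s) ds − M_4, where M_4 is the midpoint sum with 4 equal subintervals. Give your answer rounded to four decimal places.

-0.8932

Exact integral: ∫_3^6.5 g(s) ds ≈ -400.166667.
M_4 = -399.2734375.
Error ≈ -400.166667 − (-399.2734375) ≈ -0.8932.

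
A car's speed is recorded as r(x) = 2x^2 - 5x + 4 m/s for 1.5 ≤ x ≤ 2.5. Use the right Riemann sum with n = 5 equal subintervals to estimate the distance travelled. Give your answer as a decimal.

Δx = (2.5 − 1.5)/5 = 0.2.
Right endpoints: 1.7, 1.9, 2.1, 2.3, 2.5.
r(1.7) = 1.28, r(1.9) = 1.72, r(2.1) = 2.32, r(2.3) = 3.08, r(2.5) = 4.
Sum = Δx · [r(1.7) + r(1.9) + r(2.1) + r(2.3) + r(2.5)].
Sum = 2.48.

2.48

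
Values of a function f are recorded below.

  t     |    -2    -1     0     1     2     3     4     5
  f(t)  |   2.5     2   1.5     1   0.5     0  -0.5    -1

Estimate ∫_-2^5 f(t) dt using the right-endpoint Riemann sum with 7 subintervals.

3.5

Δt = 1.
Sum = 1·[2 + 1.5 + 1 + 0.5 + 0 + (-0.5) + (-1)] = 3.5.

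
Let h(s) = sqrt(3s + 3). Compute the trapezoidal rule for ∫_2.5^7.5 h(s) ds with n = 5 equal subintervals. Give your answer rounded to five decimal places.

21.04061

Δs = (7.5 − 2.5)/5 = 1.
h(2.5) ≈ 3.24037, h(3.5) ≈ 3.67423, h(4.5) ≈ 4.06202, h(5.5) ≈ 4.41588, h(6.5) ≈ 4.74342, h(7.5) ≈ 5.04975.
T_5 = (Δs/2)·[h(s_0) + 2h(s_1) + ... + 2h(s_{4}) + h(s_5)].
Sum ≈ 21.04061.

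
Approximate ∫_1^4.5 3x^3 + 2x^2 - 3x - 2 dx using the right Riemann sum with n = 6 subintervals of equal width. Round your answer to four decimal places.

Δx = (4.5 − 1)/6 = 7/12.
Right endpoints: 19/12, 13/6, 2.75, 10/3, 47/12, 4.5.
f(19/12) = 10.171875, f(13/6) = 2261/72, f(2.75) = 67.265625, f(10/3) = 364/3, f(47/12) = 113575/576, f(4.5) = 298.375.
Sum = Δx · [f(19/12) + f(13/6) + f(2.75) + ...].
Sum ≈ 423.3410.

423.3410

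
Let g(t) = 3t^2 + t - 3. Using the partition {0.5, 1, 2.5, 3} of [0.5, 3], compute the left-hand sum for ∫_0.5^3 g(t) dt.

Subinterval widths: 0.5, 1.5, 0.5.
Left endpoints: 0.5, 1, 2.5.
g(0.5) = -1.75, g(1) = 1, g(2.5) = 18.25.
Sum = Σ Δt_i · g(t_i).
Sum = 9.75.

9.75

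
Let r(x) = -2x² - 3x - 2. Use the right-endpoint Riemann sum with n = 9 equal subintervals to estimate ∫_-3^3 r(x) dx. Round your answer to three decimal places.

-54.889

Δx = (3 − (-3))/9 = 2/3.
Right endpoints: -7/3, -5/3, -1, -1/3, 1/3, 1, 5/3, 7/3, 3.
r(-7/3) = -53/9, r(-5/3) = -23/9, r(-1) = -1, r(-1/3) = -11/9, r(1/3) = -29/9, r(1) = -7, r(5/3) = -113/9, r(7/3) = -179/9, r(3) = -29.
Sum = Δx · [r(-7/3) + r(-5/3) + r(-1) + ...].
Sum ≈ -54.889.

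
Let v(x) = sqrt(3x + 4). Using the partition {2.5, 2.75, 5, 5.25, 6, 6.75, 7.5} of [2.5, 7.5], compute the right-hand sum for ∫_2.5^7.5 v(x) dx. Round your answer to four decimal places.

Subinterval widths: 0.25, 2.25, 0.25, 0.75, 0.75, 0.75.
Right endpoints: 2.75, 5, 5.25, 6, 6.75, 7.5.
v(2.75) ≈ 3.5000, v(5) ≈ 4.3589, v(5.25) ≈ 4.4441, v(6) ≈ 4.6904, v(6.75) ≈ 4.9244, v(7.5) ≈ 5.1478.
Sum = Σ Δx_i · v(x_i).
Sum ≈ 22.8655.

22.8655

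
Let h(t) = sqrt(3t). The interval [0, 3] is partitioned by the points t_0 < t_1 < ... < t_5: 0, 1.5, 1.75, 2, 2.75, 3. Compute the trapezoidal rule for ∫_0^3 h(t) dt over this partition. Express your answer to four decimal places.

Subinterval widths: 1.5, 0.25, 0.25, 0.75, 0.25.
h(0) ≈ 0.0000, h(1.5) ≈ 2.1213, h(1.75) ≈ 2.2913, h(2) ≈ 2.4495, h(2.75) ≈ 2.8723, h(3) ≈ 3.0000.
On each subinterval the trapezoid contributes (Δt_i/2)·[h(t_{i-1}) + h(t_i)].
Sum ≈ 5.4649.

5.4649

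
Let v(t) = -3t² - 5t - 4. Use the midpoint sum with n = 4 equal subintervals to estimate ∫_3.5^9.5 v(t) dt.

Δt = (9.5 − 3.5)/4 = 1.5.
Midpoints: 4.25, 5.75, 7.25, 8.75.
v(4.25) = -79.4375, v(5.75) = -131.9375, v(7.25) = -197.9375, v(8.75) = -277.4375.
Sum = Δt · [v(4.25) + v(5.75) + v(7.25) + v(8.75)].
Sum = -1030.125.

-1030.125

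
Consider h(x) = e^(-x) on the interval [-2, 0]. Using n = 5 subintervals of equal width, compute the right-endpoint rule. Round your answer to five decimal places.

Δx = (0 − (-2))/5 = 0.4.
Right endpoints: -1.6, -1.2, -0.8, -0.4, 0.
h(-1.6) ≈ 4.95303, h(-1.2) ≈ 3.32012, h(-0.8) ≈ 2.22554, h(-0.4) ≈ 1.49182, h(0) ≈ 1.00000.
Sum = Δx · [h(-1.6) + h(-1.2) + h(-0.8) + h(-0.4) + h(0)].
Sum ≈ 5.19621.

5.19621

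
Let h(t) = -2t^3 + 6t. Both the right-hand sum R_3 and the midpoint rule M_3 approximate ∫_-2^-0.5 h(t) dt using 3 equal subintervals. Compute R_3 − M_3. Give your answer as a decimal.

-0.984375

R_3 = -4.5.
M_3 = -3.515625.
R_3 − M_3 = -0.984375.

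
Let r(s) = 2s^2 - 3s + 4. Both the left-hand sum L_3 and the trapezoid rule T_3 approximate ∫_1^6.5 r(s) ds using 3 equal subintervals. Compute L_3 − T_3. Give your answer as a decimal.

L_3 ≈ 88.203704.
T_3 ≈ 148.703704.
L_3 − T_3 = -60.5.

-60.5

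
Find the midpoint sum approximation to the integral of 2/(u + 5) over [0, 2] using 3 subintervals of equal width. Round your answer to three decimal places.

0.672

Δu = (2 − 0)/3 = 2/3.
Midpoints: 1/3, 1, 5/3.
f(1/3) = 0.375, f(1) = 1/3, f(5/3) = 0.3.
Sum = Δu · [f(1/3) + f(1) + f(5/3)].
Sum ≈ 0.672.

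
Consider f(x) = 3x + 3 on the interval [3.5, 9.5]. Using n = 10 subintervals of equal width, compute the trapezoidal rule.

Δx = (9.5 − 3.5)/10 = 0.6.
f(3.5) = 13.5, f(4.1) = 15.3, f(4.7) = 17.1, f(5.3) = 18.9, f(5.9) = 20.7, f(6.5) = 22.5, f(7.1) = 24.3, f(7.7) = 26.1, f(8.3) = 27.9, f(8.9) = 29.7, f(9.5) = 31.5.
T_10 = (Δx/2)·[f(x_0) + 2f(x_1) + ... + 2f(x_{9}) + f(x_10)].
Sum = 135.

135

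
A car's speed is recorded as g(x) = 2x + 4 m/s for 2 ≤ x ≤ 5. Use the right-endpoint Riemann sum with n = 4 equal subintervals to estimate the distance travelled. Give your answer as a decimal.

Δx = (5 − 2)/4 = 0.75.
Right endpoints: 2.75, 3.5, 4.25, 5.
g(2.75) = 9.5, g(3.5) = 11, g(4.25) = 12.5, g(5) = 14.
Sum = Δx · [g(2.75) + g(3.5) + g(4.25) + g(5)].
Sum = 35.25.

35.25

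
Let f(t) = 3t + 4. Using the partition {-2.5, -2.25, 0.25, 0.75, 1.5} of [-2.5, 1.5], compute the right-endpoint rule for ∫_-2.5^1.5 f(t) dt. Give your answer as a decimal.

20.6875

Subinterval widths: 0.25, 2.5, 0.5, 0.75.
Right endpoints: -2.25, 0.25, 0.75, 1.5.
f(-2.25) = -2.75, f(0.25) = 4.75, f(0.75) = 6.25, f(1.5) = 8.5.
Sum = Σ Δt_i · f(t_i).
Sum = 20.6875.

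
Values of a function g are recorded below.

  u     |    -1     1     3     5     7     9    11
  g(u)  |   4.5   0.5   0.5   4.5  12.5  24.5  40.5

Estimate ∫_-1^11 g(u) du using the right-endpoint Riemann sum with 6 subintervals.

166

Δu = 2.
Sum = 2·[0.5 + 0.5 + 4.5 + 12.5 + 24.5 + 40.5] = 166.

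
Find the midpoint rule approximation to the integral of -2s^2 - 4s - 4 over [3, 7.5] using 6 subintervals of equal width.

-375.328125

Δs = (7.5 − 3)/6 = 0.75.
Midpoints: 3.375, 4.125, 4.875, 5.625, 6.375, 7.125.
f(3.375) = -40.28125, f(4.125) = -54.53125, f(4.875) = -71.03125, f(5.625) = -89.78125, f(6.375) = -110.78125, f(7.125) = -134.03125.
Sum = Δs · [f(3.375) + f(4.125) + f(4.875) + ...].
Sum = -375.328125.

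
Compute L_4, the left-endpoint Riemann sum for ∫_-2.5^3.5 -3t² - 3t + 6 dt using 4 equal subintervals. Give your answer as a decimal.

-11.25

Δt = (3.5 − (-2.5))/4 = 1.5.
Left endpoints: -2.5, -1, 0.5, 2.
f(-2.5) = -5.25, f(-1) = 6, f(0.5) = 3.75, f(2) = -12.
Sum = Δt · [f(-2.5) + f(-1) + f(0.5) + f(2)].
Sum = -11.25.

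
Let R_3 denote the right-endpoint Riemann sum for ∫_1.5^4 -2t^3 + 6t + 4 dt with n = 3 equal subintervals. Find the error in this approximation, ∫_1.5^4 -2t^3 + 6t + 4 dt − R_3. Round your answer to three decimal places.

49.045

Exact integral: ∫_1.5^4 f(t) dt = -74.21875.
R_3 ≈ -123.26389.
Error ≈ -74.21875 − (-123.26389) ≈ 49.045.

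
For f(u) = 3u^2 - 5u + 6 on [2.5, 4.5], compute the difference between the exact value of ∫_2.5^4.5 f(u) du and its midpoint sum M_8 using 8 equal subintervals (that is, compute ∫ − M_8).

0.03125

Exact integral: ∫_2.5^4.5 f(u) du = 52.5.
M_8 = 52.46875.
Error = 52.5 − 52.46875 = 0.03125.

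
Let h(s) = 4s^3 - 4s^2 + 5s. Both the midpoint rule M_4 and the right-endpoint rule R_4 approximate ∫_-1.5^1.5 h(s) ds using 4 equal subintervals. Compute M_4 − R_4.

-14.0625

M_4 = -8.4375.
R_4 = 5.625.
M_4 − R_4 = -14.0625.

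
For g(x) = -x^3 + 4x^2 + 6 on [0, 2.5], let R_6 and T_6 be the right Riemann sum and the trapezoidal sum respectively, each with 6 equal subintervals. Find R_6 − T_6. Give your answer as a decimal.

1.953125

R_6 ≈ 28.03892.
T_6 ≈ 26.08579.
R_6 − T_6 = 1.953125.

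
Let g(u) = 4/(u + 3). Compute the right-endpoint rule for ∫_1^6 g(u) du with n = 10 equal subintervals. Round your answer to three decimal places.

3.109

Δu = (6 − 1)/10 = 0.5.
Right endpoints: 1.5, 2, 2.5, 3, 3.5, 4, 4.5, 5, 5.5, 6.
g(1.5) = 8/9, g(2) = 0.8, g(2.5) = 8/11, g(3) = 2/3, g(3.5) = 8/13, g(4) = 4/7, g(4.5) = 8/15, g(5) = 0.5, g(5.5) = 8/17, g(6) = 4/9.
Sum = Δu · [g(1.5) + g(2) + g(2.5) + ...].
Sum ≈ 3.109.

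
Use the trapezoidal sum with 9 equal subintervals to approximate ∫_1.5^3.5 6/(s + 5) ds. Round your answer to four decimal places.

Δs = (3.5 − 1.5)/9 = 2/9.
f(1.5) = 12/13, f(31/18) = 108/121, f(35/18) = 0.864, f(13/6) = 36/43, f(43/18) = 108/133, f(47/18) = 108/137, f(17/6) = 36/47, f(55/18) = 108/145, f(59/18) = 108/149, f(3.5) = 12/17.
T_9 = (Δs/2)·[f(s_0) + 2f(s_1) + ... + 2f(s_{8}) + f(s_9)].
Sum ≈ 1.6098.

1.6098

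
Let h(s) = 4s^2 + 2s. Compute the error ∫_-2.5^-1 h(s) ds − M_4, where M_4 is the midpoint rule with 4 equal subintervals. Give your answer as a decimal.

0.0703125

Exact integral: ∫_-2.5^-1 h(s) ds = 14.25.
M_4 = 14.1796875.
Error = 14.25 − 14.1796875 = 0.0703125.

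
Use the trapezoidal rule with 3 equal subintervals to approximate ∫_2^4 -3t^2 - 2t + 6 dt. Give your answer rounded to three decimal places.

-56.444

Δt = (4 − 2)/3 = 2/3.
f(2) = -10, f(8/3) = -62/3, f(10/3) = -34, f(4) = -50.
T_3 = (Δt/2)·[f(t_0) + 2f(t_1) + 2f(t_2) + f(t_3)].
Sum ≈ -56.444.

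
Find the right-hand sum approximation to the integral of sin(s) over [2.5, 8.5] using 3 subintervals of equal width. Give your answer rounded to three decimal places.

0.072

Δs = (8.5 − 2.5)/3 = 2.
Right endpoints: 4.5, 6.5, 8.5.
f(4.5) ≈ -0.978, f(6.5) ≈ 0.215, f(8.5) ≈ 0.798.
Sum = Δs · [f(4.5) + f(6.5) + f(8.5)].
Sum ≈ 0.072.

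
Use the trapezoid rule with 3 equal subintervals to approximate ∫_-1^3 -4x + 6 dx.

Δx = (3 − (-1))/3 = 4/3.
f(-1) = 10, f(1/3) = 14/3, f(5/3) = -2/3, f(3) = -6.
T_3 = (Δx/2)·[f(x_0) + 2f(x_1) + 2f(x_2) + f(x_3)].
Sum = 8.

8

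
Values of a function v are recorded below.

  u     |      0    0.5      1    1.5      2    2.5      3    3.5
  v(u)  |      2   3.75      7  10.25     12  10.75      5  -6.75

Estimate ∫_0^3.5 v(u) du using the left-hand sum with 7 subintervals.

25.375

Δu = 0.5.
Sum = 0.5·[2 + 3.75 + 7 + 10.25 + 12 + 10.75 + 5] = 25.375.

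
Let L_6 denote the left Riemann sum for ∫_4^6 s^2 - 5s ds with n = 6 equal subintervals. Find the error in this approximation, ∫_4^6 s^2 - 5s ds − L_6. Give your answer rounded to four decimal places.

Exact integral: ∫_4^6 f(s) ds ≈ 0.666667.
L_6 ≈ -0.962963.
Error ≈ 0.666667 − (-0.962963) ≈ 1.6296.

1.6296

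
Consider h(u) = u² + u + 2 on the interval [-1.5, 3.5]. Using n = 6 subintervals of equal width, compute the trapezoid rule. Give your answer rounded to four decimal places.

30.9954

Δu = (3.5 − (-1.5))/6 = 5/6.
h(-1.5) = 2.75, h(-2/3) = 16/9, h(1/6) = 79/36, h(1) = 4, h(11/6) = 259/36, h(8/3) = 106/9, h(3.5) = 17.75.
T_6 = (Δu/2)·[h(u_0) + 2h(u_1) + ... + 2h(u_{5}) + h(u_6)].
Sum ≈ 30.9954.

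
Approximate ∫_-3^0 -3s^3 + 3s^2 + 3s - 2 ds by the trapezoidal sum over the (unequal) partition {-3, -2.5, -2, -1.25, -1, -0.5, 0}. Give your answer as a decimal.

Subinterval widths: 0.5, 0.5, 0.75, 0.25, 0.5, 0.5.
f(-3) = 97, f(-2.5) = 56.125, f(-2) = 28, f(-1.25) = 4.796875, f(-1) = 1, f(-0.5) = -2.375, f(0) = -2.
On each subinterval the trapezoid contributes (Δs_i/2)·[f(s_{i-1}) + f(s_i)].
Sum = 70.8984375.

70.8984375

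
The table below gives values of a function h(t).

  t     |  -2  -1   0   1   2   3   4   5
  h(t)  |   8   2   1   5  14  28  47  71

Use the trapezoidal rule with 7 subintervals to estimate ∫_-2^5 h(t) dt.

Δt = 1.
T_7 = (1/2)·[8 + 2·2 + 2·1 + 2·5 + 2·14 + 2·28 + 2·47 + 71] = 136.5.

136.5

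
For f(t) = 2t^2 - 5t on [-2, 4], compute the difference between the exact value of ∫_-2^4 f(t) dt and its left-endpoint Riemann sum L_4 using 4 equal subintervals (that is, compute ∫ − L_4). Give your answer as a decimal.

Exact integral: ∫_-2^4 f(t) dt = 18.
L_4 = 27.
Error = 18 − 27 = -9.

-9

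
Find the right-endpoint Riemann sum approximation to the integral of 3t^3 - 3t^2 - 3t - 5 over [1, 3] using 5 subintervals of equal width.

Δt = (3 − 1)/5 = 0.4.
Right endpoints: 1.4, 1.8, 2.2, 2.6, 3.
f(1.4) = -6.848, f(1.8) = -2.624, f(2.2) = 5.824, f(2.6) = 19.648, f(3) = 40.
Sum = Δt · [f(1.4) + f(1.8) + f(2.2) + f(2.6) + f(3)].
Sum = 22.4.

22.4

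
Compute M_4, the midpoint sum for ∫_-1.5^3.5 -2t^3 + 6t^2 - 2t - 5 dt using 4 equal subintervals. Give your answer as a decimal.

Δt = (3.5 − (-1.5))/4 = 1.25.
Midpoints: -0.875, 0.375, 1.625, 2.875.
f(-0.875) = 2.68359375, f(0.375) = -5.01171875, f(1.625) = -0.98828125, f(2.875) = -8.68359375.
Sum = Δt · [f(-0.875) + f(0.375) + f(1.625) + f(2.875)].
Sum = -15.

-15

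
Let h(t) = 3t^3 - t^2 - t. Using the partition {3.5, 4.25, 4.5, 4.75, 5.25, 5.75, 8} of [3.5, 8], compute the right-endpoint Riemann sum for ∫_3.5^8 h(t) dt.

4052.1015625

Subinterval widths: 0.75, 0.25, 0.25, 0.5, 0.5, 2.25.
Right endpoints: 4.25, 4.5, 4.75, 5.25, 5.75, 8.
h(4.25) = 207.984375, h(4.5) = 248.625, h(4.75) = 294.203125, h(5.25) = 401.296875, h(5.75) = 531.515625, h(8) = 1464.
Sum = Σ Δt_i · h(t_i).
Sum = 4052.1015625.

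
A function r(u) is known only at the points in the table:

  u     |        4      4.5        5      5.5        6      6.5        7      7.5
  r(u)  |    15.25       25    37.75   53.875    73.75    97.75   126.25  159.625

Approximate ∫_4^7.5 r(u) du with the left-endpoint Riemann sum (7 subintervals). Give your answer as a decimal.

Δu = 0.5.
Sum = 0.5·[15.25 + 25 + 37.75 + 53.875 + 73.75 + 97.75 + 126.25] = 214.8125.

214.8125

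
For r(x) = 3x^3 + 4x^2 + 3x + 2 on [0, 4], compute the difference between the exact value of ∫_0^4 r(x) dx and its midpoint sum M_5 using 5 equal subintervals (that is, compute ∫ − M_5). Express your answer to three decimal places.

4.693

Exact integral: ∫_0^4 r(x) dx ≈ 309.33333.
M_5 = 304.64.
Error ≈ 309.33333 − 304.64 ≈ 4.693.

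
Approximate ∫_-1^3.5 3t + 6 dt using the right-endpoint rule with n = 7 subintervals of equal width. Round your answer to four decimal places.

Δt = (3.5 − (-1))/7 = 9/14.
Right endpoints: -5/14, 2/7, 13/14, 11/7, 31/14, 20/7, 3.5.
f(-5/14) = 69/14, f(2/7) = 48/7, f(13/14) = 123/14, f(11/7) = 75/7, f(31/14) = 177/14, f(20/7) = 102/7, f(3.5) = 16.5.
Sum = Δt · [f(-5/14) + f(2/7) + f(13/14) + ...].
Sum ≈ 48.2143.

48.2143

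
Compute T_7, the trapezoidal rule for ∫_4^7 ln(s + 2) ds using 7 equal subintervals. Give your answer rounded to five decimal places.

Δs = (7 − 4)/7 = 3/7.
f(4) ≈ 1.79176, f(31/7) ≈ 1.86075, f(34/7) ≈ 1.92529, f(37/7) ≈ 1.98592, f(40/7) ≈ 2.04307, f(43/7) ≈ 2.09714, f(46/7) ≈ 2.14843, f(7) ≈ 2.19722.
T_7 = (Δs/2)·[f(s_0) + 2f(s_1) + ... + 2f(s_{6}) + f(s_7)].
Sum ≈ 6.02361.

6.02361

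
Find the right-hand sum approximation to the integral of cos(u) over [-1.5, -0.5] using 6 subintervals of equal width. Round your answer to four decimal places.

0.5841

Δu = (-0.5 − (-1.5))/6 = 1/6.
Right endpoints: -4/3, -7/6, -1, -5/6, -2/3, -0.5.
f(-4/3) ≈ 0.2352, f(-7/6) ≈ 0.3932, f(-1) ≈ 0.5403, f(-5/6) ≈ 0.6724, f(-2/3) ≈ 0.7859, f(-0.5) ≈ 0.8776.
Sum = Δu · [f(-4/3) + f(-7/6) + f(-1) + ...].
Sum ≈ 0.5841.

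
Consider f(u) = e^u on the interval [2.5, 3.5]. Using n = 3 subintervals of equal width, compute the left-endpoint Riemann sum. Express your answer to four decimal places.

17.6376

Δu = (3.5 − 2.5)/3 = 1/3.
Left endpoints: 2.5, 17/6, 19/6.
f(2.5) ≈ 12.1825, f(17/6) ≈ 17.0020, f(19/6) ≈ 23.7283.
Sum = Δu · [f(2.5) + f(17/6) + f(19/6)].
Sum ≈ 17.6376.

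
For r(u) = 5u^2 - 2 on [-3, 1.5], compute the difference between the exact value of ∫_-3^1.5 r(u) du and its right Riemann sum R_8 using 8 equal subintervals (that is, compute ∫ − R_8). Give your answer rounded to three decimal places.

8.306

Exact integral: ∫_-3^1.5 r(u) du = 41.625.
R_8 ≈ 33.31934.
Error ≈ 41.625 − 33.31934 ≈ 8.306.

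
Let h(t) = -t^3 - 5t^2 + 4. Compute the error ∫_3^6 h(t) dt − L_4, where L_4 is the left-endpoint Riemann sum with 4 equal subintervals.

Exact integral: ∫_3^6 h(t) dt = -606.75.
L_4 = -490.453125.
Error = -606.75 − (-490.453125) = -116.296875.

-116.296875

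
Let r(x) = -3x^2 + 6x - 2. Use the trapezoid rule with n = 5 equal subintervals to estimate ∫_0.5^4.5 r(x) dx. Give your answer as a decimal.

-40.28

Δx = (4.5 − 0.5)/5 = 0.8.
r(0.5) = 0.25, r(1.3) = 0.73, r(2.1) = -2.63, r(2.9) = -9.83, r(3.7) = -20.87, r(4.5) = -35.75.
T_5 = (Δx/2)·[r(x_0) + 2r(x_1) + ... + 2r(x_{4}) + r(x_5)].
Sum = -40.28.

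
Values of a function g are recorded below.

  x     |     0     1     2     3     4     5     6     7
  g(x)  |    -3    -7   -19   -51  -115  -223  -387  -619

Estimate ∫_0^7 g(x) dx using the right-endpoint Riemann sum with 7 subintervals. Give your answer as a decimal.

-1421

Δx = 1.
Sum = 1·[(-7) + (-19) + (-51) + (-115) + (-223) + (-387) + (-619)] = -1421.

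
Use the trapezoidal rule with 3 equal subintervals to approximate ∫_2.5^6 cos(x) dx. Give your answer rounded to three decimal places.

Δx = (6 − 2.5)/3 = 7/6.
f(2.5) ≈ -0.801, f(11/3) ≈ -0.865, f(29/6) ≈ 0.121, f(6) ≈ 0.960.
T_3 = (Δx/2)·[f(x_0) + 2f(x_1) + 2f(x_2) + f(x_3)].
Sum ≈ -0.776.

-0.776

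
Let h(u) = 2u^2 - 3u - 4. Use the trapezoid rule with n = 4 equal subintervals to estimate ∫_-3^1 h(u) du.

Δu = (1 − (-3))/4 = 1.
h(-3) = 23, h(-2) = 10, h(-1) = 1, h(0) = -4, h(1) = -5.
T_4 = (Δu/2)·[h(u_0) + 2h(u_1) + 2h(u_2) + 2h(u_3) + h(u_4)].
Sum = 16.

16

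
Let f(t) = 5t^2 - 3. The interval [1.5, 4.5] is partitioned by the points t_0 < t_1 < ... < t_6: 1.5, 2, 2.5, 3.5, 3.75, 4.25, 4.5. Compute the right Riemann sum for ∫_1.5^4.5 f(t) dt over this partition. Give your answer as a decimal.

Subinterval widths: 0.5, 0.5, 1, 0.25, 0.5, 0.25.
Right endpoints: 2, 2.5, 3.5, 3.75, 4.25, 4.5.
f(2) = 17, f(2.5) = 28.25, f(3.5) = 58.25, f(3.75) = 67.3125, f(4.25) = 87.3125, f(4.5) = 98.25.
Sum = Σ Δt_i · f(t_i).
Sum = 165.921875.

165.921875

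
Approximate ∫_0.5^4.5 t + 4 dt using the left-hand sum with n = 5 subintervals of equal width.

Δt = (4.5 − 0.5)/5 = 0.8.
Left endpoints: 0.5, 1.3, 2.1, 2.9, 3.7.
f(0.5) = 4.5, f(1.3) = 5.3, f(2.1) = 6.1, f(2.9) = 6.9, f(3.7) = 7.7.
Sum = Δt · [f(0.5) + f(1.3) + f(2.1) + f(2.9) + f(3.7)].
Sum = 24.4.

24.4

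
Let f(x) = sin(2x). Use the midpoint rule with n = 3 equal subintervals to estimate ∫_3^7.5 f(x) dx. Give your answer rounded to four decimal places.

Δx = (7.5 − 3)/3 = 1.5.
Midpoints: 3.75, 5.25, 6.75.
f(3.75) ≈ 0.9380, f(5.25) ≈ -0.8797, f(6.75) ≈ 0.8038.
Sum = Δx · [f(3.75) + f(5.25) + f(6.75)].
Sum ≈ 1.2931.

1.2931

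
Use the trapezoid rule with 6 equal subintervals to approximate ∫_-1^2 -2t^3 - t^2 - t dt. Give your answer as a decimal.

-12.5

Δt = (2 − (-1))/6 = 0.5.
f(-1) = 2, f(-0.5) = 0.5, f(0) = 0, f(0.5) = -1, f(1) = -4, f(1.5) = -10.5, f(2) = -22.
T_6 = (Δt/2)·[f(t_0) + 2f(t_1) + ... + 2f(t_{5}) + f(t_6)].
Sum = -12.5.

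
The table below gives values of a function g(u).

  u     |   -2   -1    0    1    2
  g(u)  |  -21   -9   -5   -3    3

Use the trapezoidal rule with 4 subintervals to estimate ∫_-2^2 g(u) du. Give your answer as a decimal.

-26

Δu = 1.
T_4 = (1/2)·[(-21) + 2·(-9) + 2·(-5) + 2·(-3) + 3] = -26.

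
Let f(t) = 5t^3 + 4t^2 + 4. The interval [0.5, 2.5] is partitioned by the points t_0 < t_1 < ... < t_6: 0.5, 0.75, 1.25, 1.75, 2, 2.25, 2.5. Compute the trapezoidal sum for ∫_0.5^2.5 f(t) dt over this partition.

Subinterval widths: 0.25, 0.5, 0.5, 0.25, 0.25, 0.25.
f(0.5) = 5.625, f(0.75) = 8.359375, f(1.25) = 20.015625, f(1.75) = 43.046875, f(2) = 60, f(2.25) = 81.203125, f(2.5) = 107.125.
On each subinterval the trapezoid contributes (Δt_i/2)·[f(t_{i-1}) + f(t_i)].
Sum = 78.6796875.

78.6796875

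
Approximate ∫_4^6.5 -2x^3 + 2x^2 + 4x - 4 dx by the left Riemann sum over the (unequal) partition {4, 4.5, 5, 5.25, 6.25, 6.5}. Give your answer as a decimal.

Subinterval widths: 0.5, 0.5, 0.25, 1, 0.25.
Left endpoints: 4, 4.5, 5, 5.25, 6.25.
f(4) = -84, f(4.5) = -127.75, f(5) = -184, f(5.25) = -217.28125, f(6.25) = -389.15625.
Sum = Σ Δx_i · f(x_i).
Sum = -466.4453125.

-466.4453125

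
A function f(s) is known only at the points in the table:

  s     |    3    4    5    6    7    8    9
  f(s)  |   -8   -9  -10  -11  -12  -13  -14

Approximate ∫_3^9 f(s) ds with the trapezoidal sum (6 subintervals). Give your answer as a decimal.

Δs = 1.
T_6 = (1/2)·[(-8) + 2·(-9) + 2·(-10) + 2·(-11) + 2·(-12) + 2·(-13) + (-14)] = -66.

-66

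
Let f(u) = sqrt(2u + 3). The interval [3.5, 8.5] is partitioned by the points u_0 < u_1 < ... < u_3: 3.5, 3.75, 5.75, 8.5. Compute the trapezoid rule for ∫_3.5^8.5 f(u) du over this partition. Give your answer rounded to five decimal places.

19.23362

Subinterval widths: 0.25, 2, 2.75.
f(3.5) ≈ 3.16228, f(3.75) ≈ 3.24037, f(5.75) ≈ 3.80789, f(8.5) ≈ 4.47214.
On each subinterval the trapezoid contributes (Δu_i/2)·[f(u_{i-1}) + f(u_i)].
Sum ≈ 19.23362.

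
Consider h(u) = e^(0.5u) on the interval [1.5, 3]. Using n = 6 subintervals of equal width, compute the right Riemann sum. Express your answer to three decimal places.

5.031

Δu = (3 − 1.5)/6 = 0.25.
Right endpoints: 1.75, 2, 2.25, 2.5, 2.75, 3.
h(1.75) ≈ 2.399, h(2) ≈ 2.718, h(2.25) ≈ 3.080, h(2.5) ≈ 3.490, h(2.75) ≈ 3.955, h(3) ≈ 4.482.
Sum = Δu · [h(1.75) + h(2) + h(2.25) + ...].
Sum ≈ 5.031.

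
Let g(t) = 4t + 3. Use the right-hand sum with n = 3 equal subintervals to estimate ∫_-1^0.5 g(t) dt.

4.5

Δt = (0.5 − (-1))/3 = 0.5.
Right endpoints: -0.5, 0, 0.5.
g(-0.5) = 1, g(0) = 3, g(0.5) = 5.
Sum = Δt · [g(-0.5) + g(0) + g(0.5)].
Sum = 4.5.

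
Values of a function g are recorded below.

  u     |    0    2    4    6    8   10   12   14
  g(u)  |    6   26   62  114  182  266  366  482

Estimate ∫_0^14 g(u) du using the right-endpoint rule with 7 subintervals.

2996

Δu = 2.
Sum = 2·[26 + 62 + 114 + 182 + 266 + 366 + 482] = 2996.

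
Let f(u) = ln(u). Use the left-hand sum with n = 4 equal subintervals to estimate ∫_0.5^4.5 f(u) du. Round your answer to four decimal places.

1.8814

Δu = (4.5 − 0.5)/4 = 1.
Left endpoints: 0.5, 1.5, 2.5, 3.5.
f(0.5) ≈ -0.6931, f(1.5) ≈ 0.4055, f(2.5) ≈ 0.9163, f(3.5) ≈ 1.2528.
Sum = Δu · [f(0.5) + f(1.5) + f(2.5) + f(3.5)].
Sum ≈ 1.8814.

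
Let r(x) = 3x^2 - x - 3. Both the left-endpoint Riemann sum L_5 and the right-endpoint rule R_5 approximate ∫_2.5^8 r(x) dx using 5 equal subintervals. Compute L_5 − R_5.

L_5 = 362.065.
R_5 = 546.59.
L_5 − R_5 = -184.525.

-184.525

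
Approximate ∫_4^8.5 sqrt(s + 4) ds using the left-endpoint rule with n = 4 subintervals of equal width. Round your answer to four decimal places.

Δs = (8.5 − 4)/4 = 1.125.
Left endpoints: 4, 5.125, 6.25, 7.375.
f(4) ≈ 2.8284, f(5.125) ≈ 3.0208, f(6.25) ≈ 3.2016, f(7.375) ≈ 3.3727.
Sum = Δs · [f(4) + f(5.125) + f(6.25) + f(7.375)].
Sum ≈ 13.9764.

13.9764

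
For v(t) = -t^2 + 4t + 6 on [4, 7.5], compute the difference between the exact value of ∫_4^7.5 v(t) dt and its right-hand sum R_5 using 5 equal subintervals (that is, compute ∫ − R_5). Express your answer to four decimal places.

9.4733

Exact integral: ∫_4^7.5 v(t) dt ≈ -17.791667.
R_5 = -27.265.
Error ≈ -17.791667 − (-27.265) ≈ 9.4733.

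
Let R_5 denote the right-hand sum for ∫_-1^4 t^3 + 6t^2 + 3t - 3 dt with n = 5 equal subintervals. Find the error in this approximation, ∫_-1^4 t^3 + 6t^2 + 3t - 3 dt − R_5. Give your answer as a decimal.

Exact integral: ∫_-1^4 f(t) dt = 201.25.
R_5 = 295.
Error = 201.25 − 295 = -93.75.

-93.75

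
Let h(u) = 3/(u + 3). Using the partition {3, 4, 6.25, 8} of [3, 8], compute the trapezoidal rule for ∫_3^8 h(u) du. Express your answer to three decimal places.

Subinterval widths: 1, 2.25, 1.75.
h(3) = 0.5, h(4) = 3/7, h(6.25) = 12/37, h(8) = 3/11.
On each subinterval the trapezoid contributes (Δu_i/2)·[h(u_{i-1}) + h(u_i)].
Sum ≈ 1.834.

1.834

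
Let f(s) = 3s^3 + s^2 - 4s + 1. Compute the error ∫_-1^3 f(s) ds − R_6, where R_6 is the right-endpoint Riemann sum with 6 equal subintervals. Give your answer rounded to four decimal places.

-28.2963

Exact integral: ∫_-1^3 f(s) ds ≈ 57.333333.
R_6 ≈ 85.629630.
Error ≈ 57.333333 − 85.629630 ≈ -28.2963.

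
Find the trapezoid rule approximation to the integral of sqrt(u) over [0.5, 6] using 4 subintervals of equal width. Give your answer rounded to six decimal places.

Δu = (6 − 0.5)/4 = 1.375.
f(0.5) ≈ 0.707107, f(1.875) ≈ 1.369306, f(3.25) ≈ 1.802776, f(4.625) ≈ 2.150581, f(6) ≈ 2.449490.
T_4 = (Δu/2)·[f(u_0) + 2f(u_1) + 2f(u_2) + 2f(u_3) + f(u_4)].
Sum ≈ 9.488822.

9.488822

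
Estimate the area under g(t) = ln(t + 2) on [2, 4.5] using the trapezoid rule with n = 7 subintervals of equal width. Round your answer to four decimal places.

Δt = (4.5 − 2)/7 = 5/14.
g(2) ≈ 1.3863, g(33/14) ≈ 1.4718, g(19/7) ≈ 1.5506, g(43/14) ≈ 1.6236, g(24/7) ≈ 1.6917, g(53/14) ≈ 1.7554, g(29/7) ≈ 1.8153, g(4.5) ≈ 1.8718.
T_7 = (Δt/2)·[g(t_0) + 2g(t_1) + ... + 2g(t_{6}) + g(t_7)].
Sum ≈ 4.1205.

4.1205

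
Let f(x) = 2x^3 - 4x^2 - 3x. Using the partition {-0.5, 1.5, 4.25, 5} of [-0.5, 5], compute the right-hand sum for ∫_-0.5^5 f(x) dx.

Subinterval widths: 2, 2.75, 0.75.
Right endpoints: 1.5, 4.25, 5.
f(1.5) = -6.75, f(4.25) = 68.53125, f(5) = 135.
Sum = Σ Δx_i · f(x_i).
Sum = 276.2109375.

276.2109375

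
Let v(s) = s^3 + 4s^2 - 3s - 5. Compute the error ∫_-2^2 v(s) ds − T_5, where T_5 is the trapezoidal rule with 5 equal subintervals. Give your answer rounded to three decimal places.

-1.707

Exact integral: ∫_-2^2 v(s) ds ≈ 1.33333.
T_5 = 3.04.
Error ≈ 1.33333 − 3.04 ≈ -1.707.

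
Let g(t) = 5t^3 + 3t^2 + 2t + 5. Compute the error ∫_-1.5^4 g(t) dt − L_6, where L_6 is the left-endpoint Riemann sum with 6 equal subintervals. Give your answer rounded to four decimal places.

Exact integral: ∫_-1.5^4 g(t) dt = 422.296875.
L_6 ≈ 260.700955.
Error ≈ 422.296875 − 260.700955 ≈ 161.5959.

161.5959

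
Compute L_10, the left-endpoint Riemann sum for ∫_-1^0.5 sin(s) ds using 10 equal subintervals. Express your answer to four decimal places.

-0.4357

Δs = (0.5 − (-1))/10 = 0.15.
Left endpoints: -1, -0.85, -0.7, -0.55, -0.4, -0.25, -0.1, 0.05, 0.2, 0.35.
f(-1) ≈ -0.8415, f(-0.85) ≈ -0.7513, f(-0.7) ≈ -0.6442, f(-0.55) ≈ -0.5227, f(-0.4) ≈ -0.3894, f(-0.25) ≈ -0.2474, f(-0.1) ≈ -0.0998, f(0.05) ≈ 0.0500, f(0.2) ≈ 0.1987, f(0.35) ≈ 0.3429.
Sum = Δs · [f(-1) + f(-0.85) + f(-0.7) + ...].
Sum ≈ -0.4357.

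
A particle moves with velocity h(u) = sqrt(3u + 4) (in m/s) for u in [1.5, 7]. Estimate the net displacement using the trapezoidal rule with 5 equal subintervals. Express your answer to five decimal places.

22.24923

Δu = (7 − 1.5)/5 = 1.1.
h(1.5) ≈ 2.91548, h(2.6) ≈ 3.43511, h(3.7) ≈ 3.88587, h(4.8) ≈ 4.28952, h(5.9) ≈ 4.65833, h(7) ≈ 5.00000.
T_5 = (Δu/2)·[h(u_0) + 2h(u_1) + ... + 2h(u_{4}) + h(u_5)].
Sum ≈ 22.24923.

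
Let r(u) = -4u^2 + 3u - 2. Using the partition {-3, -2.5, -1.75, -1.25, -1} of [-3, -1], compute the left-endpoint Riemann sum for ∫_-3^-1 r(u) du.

-62.125

Subinterval widths: 0.5, 0.75, 0.5, 0.25.
Left endpoints: -3, -2.5, -1.75, -1.25.
r(-3) = -47, r(-2.5) = -34.5, r(-1.75) = -19.5, r(-1.25) = -12.
Sum = Σ Δu_i · r(u_i).
Sum = -62.125.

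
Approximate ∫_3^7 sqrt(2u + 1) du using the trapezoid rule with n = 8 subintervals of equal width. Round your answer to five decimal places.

13.18900

Δu = (7 − 3)/8 = 0.5.
f(3) ≈ 2.64575, f(3.5) ≈ 2.82843, f(4) ≈ 3.00000, f(4.5) ≈ 3.16228, f(5) ≈ 3.31662, f(5.5) ≈ 3.46410, f(6) ≈ 3.60555, f(6.5) ≈ 3.74166, f(7) ≈ 3.87298.
T_8 = (Δu/2)·[f(u_0) + 2f(u_1) + ... + 2f(u_{7}) + f(u_8)].
Sum ≈ 13.18900.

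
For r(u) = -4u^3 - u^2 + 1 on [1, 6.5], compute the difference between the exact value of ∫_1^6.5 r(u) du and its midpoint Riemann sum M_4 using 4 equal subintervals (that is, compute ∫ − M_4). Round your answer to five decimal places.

Exact integral: ∫_1^6.5 r(u) du ≈ -1869.7708333.
M_4 = -1829.91015625.
Error ≈ -1869.7708333 − (-1829.91015625) ≈ -39.86068.

-39.86068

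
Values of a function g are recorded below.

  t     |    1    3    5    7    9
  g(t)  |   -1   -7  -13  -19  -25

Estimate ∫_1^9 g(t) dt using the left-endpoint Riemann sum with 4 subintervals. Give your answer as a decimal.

Δt = 2.
Sum = 2·[(-1) + (-7) + (-13) + (-19)] = -80.

-80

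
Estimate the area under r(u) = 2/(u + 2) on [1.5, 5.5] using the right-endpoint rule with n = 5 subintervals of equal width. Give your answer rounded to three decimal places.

1.409

Δu = (5.5 − 1.5)/5 = 0.8.
Right endpoints: 2.3, 3.1, 3.9, 4.7, 5.5.
r(2.3) = 20/43, r(3.1) = 20/51, r(3.9) = 20/59, r(4.7) = 20/67, r(5.5) = 4/15.
Sum = Δu · [r(2.3) + r(3.1) + r(3.9) + r(4.7) + r(5.5)].
Sum ≈ 1.409.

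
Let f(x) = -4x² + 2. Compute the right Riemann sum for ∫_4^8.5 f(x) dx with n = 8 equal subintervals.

Δx = (8.5 − 4)/8 = 0.5625.
Right endpoints: 4.5625, 5.125, 5.6875, 6.25, 6.8125, 7.375, 7.9375, 8.5.
f(4.5625) = -81.265625, f(5.125) = -103.0625, f(5.6875) = -127.390625, f(6.25) = -154.25, f(6.8125) = -183.640625, f(7.375) = -215.5625, f(7.9375) = -250.015625, f(8.5) = -287.
Sum = Δx · [f(4.5625) + f(5.125) + f(5.6875) + ...].
Sum = -788.73046875.

-788.73046875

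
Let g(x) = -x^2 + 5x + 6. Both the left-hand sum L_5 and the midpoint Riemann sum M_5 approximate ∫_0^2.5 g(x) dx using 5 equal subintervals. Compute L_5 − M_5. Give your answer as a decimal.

-1.71875

L_5 = 23.75.
M_5 = 25.46875.
L_5 − M_5 = -1.71875.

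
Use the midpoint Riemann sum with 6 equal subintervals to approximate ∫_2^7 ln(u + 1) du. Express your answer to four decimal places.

8.3457

Δu = (7 − 2)/6 = 5/6.
Midpoints: 29/12, 3.25, 49/12, 59/12, 5.75, 79/12.
f(29/12) ≈ 1.2287, f(3.25) ≈ 1.4469, f(49/12) ≈ 1.6260, f(59/12) ≈ 1.7778, f(5.75) ≈ 1.9095, f(79/12) ≈ 2.0260.
Sum = Δu · [f(29/12) + f(3.25) + f(49/12) + ...].
Sum ≈ 8.3457.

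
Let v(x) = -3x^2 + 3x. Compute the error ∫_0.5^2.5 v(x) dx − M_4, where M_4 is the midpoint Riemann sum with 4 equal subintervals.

Exact integral: ∫_0.5^2.5 v(x) dx = -6.5.
M_4 = -6.375.
Error = -6.5 − (-6.375) = -0.125.

-0.125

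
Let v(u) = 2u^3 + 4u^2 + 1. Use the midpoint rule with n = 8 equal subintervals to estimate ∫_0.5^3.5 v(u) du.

Δu = (3.5 − 0.5)/8 = 0.375.
Midpoints: 0.6875, 1.0625, 1.4375, 1.8125, 2.1875, 2.5625, 2.9375, 3.3125.
v(0.6875) = 7251/2048, v(1.0625) = 16209/2048, v(1.4375) = 31143/2048, v(1.8125) = 53349/2048, v(2.1875) = 84123/2048, v(2.5625) = 124761/2048, v(2.9375) = 176559/2048, v(3.3125) = 240813/2048.
Sum = Δu · [v(0.6875) + v(1.0625) + v(1.4375) + ...].
Sum = 134.4375.

134.4375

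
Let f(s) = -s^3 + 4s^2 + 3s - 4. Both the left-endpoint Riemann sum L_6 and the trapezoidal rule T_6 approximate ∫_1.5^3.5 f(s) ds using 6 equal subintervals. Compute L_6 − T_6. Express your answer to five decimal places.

-1.08333

L_6 ≈ 22.2037037.
T_6 ≈ 23.2870370.
L_6 − T_6 ≈ -1.08333.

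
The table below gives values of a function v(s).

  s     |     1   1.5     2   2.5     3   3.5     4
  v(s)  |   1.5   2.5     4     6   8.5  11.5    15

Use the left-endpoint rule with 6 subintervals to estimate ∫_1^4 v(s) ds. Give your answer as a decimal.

Δs = 0.5.
Sum = 0.5·[1.5 + 2.5 + 4 + 6 + 8.5 + 11.5] = 17.

17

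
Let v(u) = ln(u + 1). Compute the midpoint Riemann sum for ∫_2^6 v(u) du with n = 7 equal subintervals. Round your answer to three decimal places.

6.328

Δu = (6 − 2)/7 = 4/7.
Midpoints: 16/7, 20/7, 24/7, 4, 32/7, 36/7, 40/7.
v(16/7) ≈ 1.190, v(20/7) ≈ 1.350, v(24/7) ≈ 1.488, v(4) ≈ 1.609, v(32/7) ≈ 1.718, v(36/7) ≈ 1.815, v(40/7) ≈ 1.904.
Sum = Δu · [v(16/7) + v(20/7) + v(24/7) + ...].
Sum ≈ 6.328.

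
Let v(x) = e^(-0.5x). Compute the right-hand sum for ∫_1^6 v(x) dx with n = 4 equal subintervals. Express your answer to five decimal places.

0.80153

Δx = (6 − 1)/4 = 1.25.
Right endpoints: 2.25, 3.5, 4.75, 6.
v(2.25) ≈ 0.32465, v(3.5) ≈ 0.17377, v(4.75) ≈ 0.09301, v(6) ≈ 0.04979.
Sum = Δx · [v(2.25) + v(3.5) + v(4.75) + v(6)].
Sum ≈ 0.80153.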